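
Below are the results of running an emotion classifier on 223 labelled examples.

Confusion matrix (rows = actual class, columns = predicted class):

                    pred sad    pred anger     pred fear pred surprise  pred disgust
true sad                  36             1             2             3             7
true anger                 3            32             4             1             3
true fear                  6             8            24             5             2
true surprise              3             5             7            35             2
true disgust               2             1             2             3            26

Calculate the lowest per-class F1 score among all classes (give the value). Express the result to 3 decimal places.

Per-class F1 score (2·TP/(2·TP+FP+FN)):
  sad: TP=36, FP=3+6+3+2=14, FN=1+2+3+7=13 → 72/99 = 0.7273
  anger: TP=32, FP=1+8+5+1=15, FN=3+4+1+3=11 → 64/90 = 0.7111
  fear: TP=24, FP=2+4+7+2=15, FN=6+8+5+2=21 → 48/84 = 0.5714
  surprise: TP=35, FP=3+1+5+3=12, FN=3+5+7+2=17 → 70/99 = 0.7071
  disgust: TP=26, FP=7+3+2+2=14, FN=2+1+2+3=8 → 52/74 = 0.7027
Lowest is class 'fear' with F1 score = 0.571.

0.571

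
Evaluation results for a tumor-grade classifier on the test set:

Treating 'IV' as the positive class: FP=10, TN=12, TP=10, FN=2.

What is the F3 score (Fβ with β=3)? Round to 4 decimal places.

0.7813

Fβ = (1+β²)·TP / ((1+β²)·TP + β²·FN + FP), with β²=9
= 10·10 / (10·10 + 9·2 + 10) = 0.7813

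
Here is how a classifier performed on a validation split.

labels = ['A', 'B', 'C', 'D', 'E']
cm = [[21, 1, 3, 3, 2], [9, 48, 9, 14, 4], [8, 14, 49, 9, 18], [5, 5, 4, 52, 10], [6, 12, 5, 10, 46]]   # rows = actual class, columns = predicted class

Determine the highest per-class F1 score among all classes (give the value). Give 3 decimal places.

Per-class F1 score (2·TP/(2·TP+FP+FN)):
  A: TP=21, FP=9+8+5+6=28, FN=1+3+3+2=9 → 42/79 = 0.5316
  B: TP=48, FP=1+14+5+12=32, FN=9+9+14+4=36 → 96/164 = 0.5854
  C: TP=49, FP=3+9+4+5=21, FN=8+14+9+18=49 → 98/168 = 0.5833
  D: TP=52, FP=3+14+9+10=36, FN=5+5+4+10=24 → 104/164 = 0.6341
  E: TP=46, FP=2+4+18+10=34, FN=6+12+5+10=33 → 92/159 = 0.5786
Highest is class 'D' with F1 score = 0.634.

0.634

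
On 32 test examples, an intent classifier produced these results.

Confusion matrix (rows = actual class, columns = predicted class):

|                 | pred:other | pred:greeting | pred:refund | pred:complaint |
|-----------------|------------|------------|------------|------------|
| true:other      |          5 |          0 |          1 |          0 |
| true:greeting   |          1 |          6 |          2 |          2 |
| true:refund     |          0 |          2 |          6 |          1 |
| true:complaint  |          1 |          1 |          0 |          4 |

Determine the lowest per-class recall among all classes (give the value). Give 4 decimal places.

0.5455

Per-class recall (TP/(TP+FN)):
  other: TP=5, FN=0+1+0=1 → 5/6 = 0.83333
  greeting: TP=6, FN=1+2+2=5 → 6/11 = 0.54545
  refund: TP=6, FN=0+2+1=3 → 6/9 = 0.66667
  complaint: TP=4, FN=1+1+0=2 → 4/6 = 0.66667
Lowest is class 'greeting' with recall = 0.5455.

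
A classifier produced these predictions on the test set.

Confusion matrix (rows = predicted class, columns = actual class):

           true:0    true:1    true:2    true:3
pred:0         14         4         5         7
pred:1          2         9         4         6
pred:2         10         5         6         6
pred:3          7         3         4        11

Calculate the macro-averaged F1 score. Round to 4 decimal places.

0.3835

Per-class F1 score (2·TP/(2·TP+FP+FN)):
  0: TP=14, FP=4+5+7=16, FN=2+10+7=19 → 28/63 = 0.44444
  1: TP=9, FP=2+4+6=12, FN=4+5+3=12 → 18/42 = 0.42857
  2: TP=6, FP=10+5+6=21, FN=5+4+4=13 → 12/46 = 0.26087
  3: TP=11, FP=7+3+4=14, FN=7+6+6=19 → 22/55 = 0.40000
Macro-F1 score = mean = (0.44444 + 0.42857 + 0.26087 + 0.40000) / 4 = 0.3835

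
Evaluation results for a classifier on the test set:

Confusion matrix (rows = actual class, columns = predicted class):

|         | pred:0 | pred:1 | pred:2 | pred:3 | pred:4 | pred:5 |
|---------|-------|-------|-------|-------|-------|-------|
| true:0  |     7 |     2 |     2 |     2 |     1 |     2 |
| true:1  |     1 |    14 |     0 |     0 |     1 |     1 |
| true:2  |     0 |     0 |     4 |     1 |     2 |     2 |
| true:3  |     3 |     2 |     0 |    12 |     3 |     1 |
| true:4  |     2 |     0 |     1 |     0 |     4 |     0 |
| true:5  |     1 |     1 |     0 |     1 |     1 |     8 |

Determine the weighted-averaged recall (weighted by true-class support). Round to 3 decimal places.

0.598

Per-class recall (TP/(TP+FN)):
  0: TP=7, FN=2+2+2+1+2=9 → 7/16 = 0.4375
  1: TP=14, FN=1+0+0+1+1=3 → 14/17 = 0.8235
  2: TP=4, FN=0+0+1+2+2=5 → 4/9 = 0.4444
  3: TP=12, FN=3+2+0+3+1=9 → 12/21 = 0.5714
  4: TP=4, FN=2+0+1+0+0=3 → 4/7 = 0.5714
  5: TP=8, FN=1+1+0+1+1=4 → 8/12 = 0.6667
Weighted-recall = Σ (supportᵢ/N)·recallᵢ with N=82: (16/82)·0.4375 + (17/82)·0.8235 + (9/82)·0.4444 + (21/82)·0.5714 + (7/82)·0.5714 + (12/82)·0.6667 = 0.598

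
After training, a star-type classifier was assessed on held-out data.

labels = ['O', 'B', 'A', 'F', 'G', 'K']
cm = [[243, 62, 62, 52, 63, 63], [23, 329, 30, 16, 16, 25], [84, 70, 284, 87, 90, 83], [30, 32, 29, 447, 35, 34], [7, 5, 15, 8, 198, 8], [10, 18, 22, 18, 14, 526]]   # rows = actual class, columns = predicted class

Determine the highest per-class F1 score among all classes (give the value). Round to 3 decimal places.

0.781

Per-class F1 score (2·TP/(2·TP+FP+FN)):
  O: TP=243, FP=23+84+30+7+10=154, FN=62+62+52+63+63=302 → 486/942 = 0.5159
  B: TP=329, FP=62+70+32+5+18=187, FN=23+30+16+16+25=110 → 658/955 = 0.6890
  A: TP=284, FP=62+30+29+15+22=158, FN=84+70+87+90+83=414 → 568/1140 = 0.4982
  F: TP=447, FP=52+16+87+8+18=181, FN=30+32+29+35+34=160 → 894/1235 = 0.7239
  G: TP=198, FP=63+16+90+35+14=218, FN=7+5+15+8+8=43 → 396/657 = 0.6027
  K: TP=526, FP=63+25+83+34+8=213, FN=10+18+22+18+14=82 → 1052/1347 = 0.7810
Highest is class 'K' with F1 score = 0.781.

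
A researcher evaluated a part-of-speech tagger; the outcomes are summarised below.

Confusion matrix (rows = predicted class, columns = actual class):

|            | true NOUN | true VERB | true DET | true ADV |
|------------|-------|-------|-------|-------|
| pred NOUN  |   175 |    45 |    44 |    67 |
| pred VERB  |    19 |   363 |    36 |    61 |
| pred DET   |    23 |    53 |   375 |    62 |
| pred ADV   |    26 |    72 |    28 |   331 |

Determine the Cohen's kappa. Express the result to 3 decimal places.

Observed agreement pₒ = trace/N = 1244/1780 = 0.6989
Expected agreement pₑ = Σ (rowᵢ·colᵢ)/N² = (243·331 + 533·479 + 483·513 + 521·457)/1780² = 0.2593
κ = (pₒ − pₑ)/(1 − pₑ) = (0.6989 − 0.2593)/(1 − 0.2593) = 0.593

0.593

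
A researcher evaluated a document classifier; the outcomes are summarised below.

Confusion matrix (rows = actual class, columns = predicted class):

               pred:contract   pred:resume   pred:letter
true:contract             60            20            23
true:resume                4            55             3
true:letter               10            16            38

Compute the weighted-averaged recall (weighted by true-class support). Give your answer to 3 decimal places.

0.668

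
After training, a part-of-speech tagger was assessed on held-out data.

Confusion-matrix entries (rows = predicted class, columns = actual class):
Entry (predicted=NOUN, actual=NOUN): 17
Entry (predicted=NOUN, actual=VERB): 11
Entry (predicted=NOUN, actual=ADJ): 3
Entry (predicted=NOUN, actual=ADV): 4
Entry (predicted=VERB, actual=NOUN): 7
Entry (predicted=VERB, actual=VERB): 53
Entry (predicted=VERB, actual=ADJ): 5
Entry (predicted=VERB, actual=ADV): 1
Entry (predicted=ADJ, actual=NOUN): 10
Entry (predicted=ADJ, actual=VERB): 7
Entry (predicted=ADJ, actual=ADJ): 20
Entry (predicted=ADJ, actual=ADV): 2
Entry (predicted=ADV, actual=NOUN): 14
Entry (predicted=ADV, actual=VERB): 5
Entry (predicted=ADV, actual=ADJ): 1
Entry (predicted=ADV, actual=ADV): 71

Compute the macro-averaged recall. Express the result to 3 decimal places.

Per-class recall (TP/(TP+FN)):
  NOUN: TP=17, FN=7+10+14=31 → 17/48 = 0.3542
  VERB: TP=53, FN=11+7+5=23 → 53/76 = 0.6974
  ADJ: TP=20, FN=3+5+1=9 → 20/29 = 0.6897
  ADV: TP=71, FN=4+1+2=7 → 71/78 = 0.9103
Macro-recall = mean = (0.3542 + 0.6974 + 0.6897 + 0.9103) / 4 = 0.663

0.663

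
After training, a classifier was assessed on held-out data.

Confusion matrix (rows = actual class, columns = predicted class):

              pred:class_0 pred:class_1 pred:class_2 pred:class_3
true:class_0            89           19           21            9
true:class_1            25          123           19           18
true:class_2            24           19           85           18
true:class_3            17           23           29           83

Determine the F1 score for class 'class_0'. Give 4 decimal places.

0.6075

Treat 'class_0' as positive and all other classes as negative.
F1 score = 2·TP/(2·TP+FP+FN).
class_0: TP=89, FP=25+24+17=66, FN=19+21+9=49 → 178/293 = 0.60751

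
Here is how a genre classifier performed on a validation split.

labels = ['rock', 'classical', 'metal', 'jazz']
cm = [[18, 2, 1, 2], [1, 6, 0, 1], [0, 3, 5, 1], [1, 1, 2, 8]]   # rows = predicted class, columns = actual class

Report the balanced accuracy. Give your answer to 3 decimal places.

0.673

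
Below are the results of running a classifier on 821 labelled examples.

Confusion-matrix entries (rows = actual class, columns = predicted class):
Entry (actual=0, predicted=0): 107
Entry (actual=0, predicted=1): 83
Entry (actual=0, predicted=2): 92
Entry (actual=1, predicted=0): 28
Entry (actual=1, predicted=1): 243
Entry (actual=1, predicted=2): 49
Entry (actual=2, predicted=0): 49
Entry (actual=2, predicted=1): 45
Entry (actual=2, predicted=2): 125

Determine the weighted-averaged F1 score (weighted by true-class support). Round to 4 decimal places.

Per-class F1 score (2·TP/(2·TP+FP+FN)):
  0: TP=107, FP=28+49=77, FN=83+92=175 → 214/466 = 0.45923
  1: TP=243, FP=83+45=128, FN=28+49=77 → 486/691 = 0.70333
  2: TP=125, FP=92+49=141, FN=49+45=94 → 250/485 = 0.51546
Weighted-F1 score = Σ (supportᵢ/N)·F1 scoreᵢ with N=821: (282/821)·0.45923 + (320/821)·0.70333 + (219/821)·0.51546 = 0.5694

0.5694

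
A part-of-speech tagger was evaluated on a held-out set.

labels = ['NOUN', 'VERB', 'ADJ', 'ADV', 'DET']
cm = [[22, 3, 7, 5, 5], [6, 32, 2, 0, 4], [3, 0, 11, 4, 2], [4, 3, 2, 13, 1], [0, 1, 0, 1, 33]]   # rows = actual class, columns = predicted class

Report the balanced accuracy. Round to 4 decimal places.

Balanced accuracy = mean of per-class recall.
  NOUN: recall = 22/42 = 0.52381
  VERB: recall = 32/44 = 0.72727
  ADJ: recall = 11/20 = 0.55000
  ADV: recall = 13/23 = 0.56522
  DET: recall = 33/35 = 0.94286
Mean = (0.52381 + 0.72727 + 0.55000 + 0.56522 + 0.94286) / 5 = 0.6618

0.6618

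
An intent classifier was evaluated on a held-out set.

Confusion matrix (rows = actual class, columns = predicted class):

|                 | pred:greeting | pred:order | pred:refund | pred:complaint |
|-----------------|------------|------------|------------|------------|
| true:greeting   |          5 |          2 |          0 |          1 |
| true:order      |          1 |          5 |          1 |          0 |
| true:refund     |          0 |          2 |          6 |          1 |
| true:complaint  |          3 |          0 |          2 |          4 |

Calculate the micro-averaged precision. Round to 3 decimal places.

Micro-averaging pools counts across classes: ΣTP=20, ΣFP=13, ΣFN=13.
Micro-precision = TP/(TP+FP) on pooled counts = 0.606 (equals overall accuracy in single-label multiclass).

0.606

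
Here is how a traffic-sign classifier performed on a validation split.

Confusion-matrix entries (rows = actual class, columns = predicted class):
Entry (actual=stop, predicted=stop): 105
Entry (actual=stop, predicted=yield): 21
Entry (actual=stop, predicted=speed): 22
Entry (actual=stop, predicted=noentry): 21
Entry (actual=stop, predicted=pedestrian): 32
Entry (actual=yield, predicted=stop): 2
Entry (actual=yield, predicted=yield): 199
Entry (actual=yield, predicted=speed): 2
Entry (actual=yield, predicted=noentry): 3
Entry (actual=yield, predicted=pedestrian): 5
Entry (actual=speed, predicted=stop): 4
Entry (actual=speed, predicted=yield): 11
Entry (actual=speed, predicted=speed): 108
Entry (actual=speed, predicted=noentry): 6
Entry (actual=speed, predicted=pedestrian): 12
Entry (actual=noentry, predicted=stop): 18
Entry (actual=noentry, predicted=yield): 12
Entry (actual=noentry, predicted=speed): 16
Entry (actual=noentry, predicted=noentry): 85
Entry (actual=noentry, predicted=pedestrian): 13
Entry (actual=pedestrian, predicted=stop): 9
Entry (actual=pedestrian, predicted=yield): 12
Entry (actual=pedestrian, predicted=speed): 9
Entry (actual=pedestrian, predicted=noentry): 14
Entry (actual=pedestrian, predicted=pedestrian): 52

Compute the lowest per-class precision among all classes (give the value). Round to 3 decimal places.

0.456

Per-class precision (TP/(TP+FP)):
  stop: TP=105, FP=2+4+18+9=33 → 105/138 = 0.7609
  yield: TP=199, FP=21+11+12+12=56 → 199/255 = 0.7804
  speed: TP=108, FP=22+2+16+9=49 → 108/157 = 0.6879
  noentry: TP=85, FP=21+3+6+14=44 → 85/129 = 0.6589
  pedestrian: TP=52, FP=32+5+12+13=62 → 52/114 = 0.4561
Lowest is class 'pedestrian' with precision = 0.456.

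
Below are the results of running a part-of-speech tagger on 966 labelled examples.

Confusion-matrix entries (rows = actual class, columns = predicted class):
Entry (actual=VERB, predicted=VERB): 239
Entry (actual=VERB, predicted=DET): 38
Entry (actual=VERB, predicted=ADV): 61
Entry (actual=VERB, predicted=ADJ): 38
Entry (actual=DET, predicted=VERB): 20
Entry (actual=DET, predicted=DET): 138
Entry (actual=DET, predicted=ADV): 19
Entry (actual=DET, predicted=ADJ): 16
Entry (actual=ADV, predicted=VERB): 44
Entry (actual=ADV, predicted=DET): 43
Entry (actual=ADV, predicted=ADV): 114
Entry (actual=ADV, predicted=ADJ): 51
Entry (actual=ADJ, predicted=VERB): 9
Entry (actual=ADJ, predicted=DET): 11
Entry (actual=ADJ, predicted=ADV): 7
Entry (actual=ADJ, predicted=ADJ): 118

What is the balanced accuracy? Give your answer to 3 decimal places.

0.654

Balanced accuracy = mean of per-class recall.
  VERB: recall = 239/376 = 0.6356
  DET: recall = 138/193 = 0.7150
  ADV: recall = 114/252 = 0.4524
  ADJ: recall = 118/145 = 0.8138
Mean = (0.6356 + 0.7150 + 0.4524 + 0.8138) / 4 = 0.654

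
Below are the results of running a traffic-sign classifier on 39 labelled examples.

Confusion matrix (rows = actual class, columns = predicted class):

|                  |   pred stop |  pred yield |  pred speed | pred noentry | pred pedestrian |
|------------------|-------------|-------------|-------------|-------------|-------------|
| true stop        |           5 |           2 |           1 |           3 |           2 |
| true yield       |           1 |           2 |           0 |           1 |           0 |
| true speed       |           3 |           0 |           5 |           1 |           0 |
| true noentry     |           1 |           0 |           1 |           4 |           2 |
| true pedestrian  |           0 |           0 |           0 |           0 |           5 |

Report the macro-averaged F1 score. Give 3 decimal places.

Per-class F1 score (2·TP/(2·TP+FP+FN)):
  stop: TP=5, FP=1+3+1+0=5, FN=2+1+3+2=8 → 10/23 = 0.4348
  yield: TP=2, FP=2+0+0+0=2, FN=1+0+1+0=2 → 4/8 = 0.5000
  speed: TP=5, FP=1+0+1+0=2, FN=3+0+1+0=4 → 10/16 = 0.6250
  noentry: TP=4, FP=3+1+1+0=5, FN=1+0+1+2=4 → 8/17 = 0.4706
  pedestrian: TP=5, FP=2+0+0+2=4, FN=0+0+0+0=0 → 10/14 = 0.7143
Macro-F1 score = mean = (0.4348 + 0.5000 + 0.6250 + 0.4706 + 0.7143) / 5 = 0.549

0.549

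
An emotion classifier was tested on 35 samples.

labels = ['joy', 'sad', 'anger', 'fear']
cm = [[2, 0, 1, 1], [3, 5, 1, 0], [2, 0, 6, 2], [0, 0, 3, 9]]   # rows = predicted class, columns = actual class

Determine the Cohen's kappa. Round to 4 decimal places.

0.4933

Observed agreement pₒ = trace/N = 22/35 = 0.62857
Expected agreement pₑ = Σ (rowᵢ·colᵢ)/N² = (7·4 + 5·9 + 11·10 + 12·12)/35² = 0.26694
κ = (pₒ − pₑ)/(1 − pₑ) = (0.62857 − 0.26694)/(1 − 0.26694) = 0.4933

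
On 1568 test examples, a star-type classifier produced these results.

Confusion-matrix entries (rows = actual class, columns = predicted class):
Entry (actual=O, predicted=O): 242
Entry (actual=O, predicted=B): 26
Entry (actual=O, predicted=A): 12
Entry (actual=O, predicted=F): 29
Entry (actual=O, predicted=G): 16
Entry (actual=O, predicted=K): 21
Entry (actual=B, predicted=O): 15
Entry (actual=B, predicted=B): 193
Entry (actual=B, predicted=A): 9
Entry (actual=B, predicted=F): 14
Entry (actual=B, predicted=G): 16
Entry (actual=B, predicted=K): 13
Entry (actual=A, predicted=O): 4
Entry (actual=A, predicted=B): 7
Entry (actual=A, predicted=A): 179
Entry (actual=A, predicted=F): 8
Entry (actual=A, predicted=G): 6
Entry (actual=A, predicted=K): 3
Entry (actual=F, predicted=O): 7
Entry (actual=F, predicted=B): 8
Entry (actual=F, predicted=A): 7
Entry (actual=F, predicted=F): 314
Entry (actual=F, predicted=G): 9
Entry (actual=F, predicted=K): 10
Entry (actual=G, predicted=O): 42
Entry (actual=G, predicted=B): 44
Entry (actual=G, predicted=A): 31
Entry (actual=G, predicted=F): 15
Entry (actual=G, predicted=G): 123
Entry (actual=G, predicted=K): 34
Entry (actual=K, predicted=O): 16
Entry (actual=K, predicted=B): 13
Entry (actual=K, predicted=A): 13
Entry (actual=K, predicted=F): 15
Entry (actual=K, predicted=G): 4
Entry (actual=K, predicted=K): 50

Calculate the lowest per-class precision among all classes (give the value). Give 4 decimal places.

Per-class precision (TP/(TP+FP)):
  O: TP=242, FP=15+4+7+42+16=84 → 242/326 = 0.74233
  B: TP=193, FP=26+7+8+44+13=98 → 193/291 = 0.66323
  A: TP=179, FP=12+9+7+31+13=72 → 179/251 = 0.71315
  F: TP=314, FP=29+14+8+15+15=81 → 314/395 = 0.79494
  G: TP=123, FP=16+16+6+9+4=51 → 123/174 = 0.70690
  K: TP=50, FP=21+13+3+10+34=81 → 50/131 = 0.38168
Lowest is class 'K' with precision = 0.3817.

0.3817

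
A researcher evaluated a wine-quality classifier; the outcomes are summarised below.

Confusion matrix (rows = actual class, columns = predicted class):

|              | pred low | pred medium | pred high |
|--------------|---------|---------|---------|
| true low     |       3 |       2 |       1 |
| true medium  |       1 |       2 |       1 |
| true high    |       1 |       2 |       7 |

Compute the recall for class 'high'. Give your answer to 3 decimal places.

0.700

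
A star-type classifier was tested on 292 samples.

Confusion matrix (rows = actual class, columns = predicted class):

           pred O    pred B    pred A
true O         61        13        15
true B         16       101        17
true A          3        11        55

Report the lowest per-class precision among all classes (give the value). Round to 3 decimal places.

0.632

Per-class precision (TP/(TP+FP)):
  O: TP=61, FP=16+3=19 → 61/80 = 0.7625
  B: TP=101, FP=13+11=24 → 101/125 = 0.8080
  A: TP=55, FP=15+17=32 → 55/87 = 0.6322
Lowest is class 'A' with precision = 0.632.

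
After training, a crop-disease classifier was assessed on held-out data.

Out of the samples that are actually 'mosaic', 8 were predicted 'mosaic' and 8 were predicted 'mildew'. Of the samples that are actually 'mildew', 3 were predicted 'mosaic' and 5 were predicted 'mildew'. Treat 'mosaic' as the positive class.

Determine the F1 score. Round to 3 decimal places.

Precision = TP/(TP+FP) = 8/11 = 0.7273
Recall = TP/(TP+FN) = 8/16 = 0.5000
F1 = 2·TP/(2·TP+FP+FN) = 16/27 = 0.593

0.593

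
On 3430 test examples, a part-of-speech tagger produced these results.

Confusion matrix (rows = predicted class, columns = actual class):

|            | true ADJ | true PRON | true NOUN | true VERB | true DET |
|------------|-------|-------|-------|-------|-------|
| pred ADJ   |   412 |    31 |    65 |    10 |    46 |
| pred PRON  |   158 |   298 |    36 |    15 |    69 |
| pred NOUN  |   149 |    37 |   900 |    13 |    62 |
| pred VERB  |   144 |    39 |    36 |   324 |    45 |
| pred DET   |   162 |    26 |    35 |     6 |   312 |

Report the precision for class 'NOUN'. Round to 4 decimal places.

precision = TP/(TP+FP).
NOUN: TP=900, FP=149+37+13+62=261 → 900/1161 = 0.77519

0.7752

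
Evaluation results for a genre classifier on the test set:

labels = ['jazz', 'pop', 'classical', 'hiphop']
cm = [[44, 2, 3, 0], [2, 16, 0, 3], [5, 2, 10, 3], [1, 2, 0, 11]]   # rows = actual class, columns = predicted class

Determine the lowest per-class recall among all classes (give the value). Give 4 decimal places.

Per-class recall (TP/(TP+FN)):
  jazz: TP=44, FN=2+3+0=5 → 44/49 = 0.89796
  pop: TP=16, FN=2+0+3=5 → 16/21 = 0.76190
  classical: TP=10, FN=5+2+3=10 → 10/20 = 0.50000
  hiphop: TP=11, FN=1+2+0=3 → 11/14 = 0.78571
Lowest is class 'classical' with recall = 0.5000.

0.5000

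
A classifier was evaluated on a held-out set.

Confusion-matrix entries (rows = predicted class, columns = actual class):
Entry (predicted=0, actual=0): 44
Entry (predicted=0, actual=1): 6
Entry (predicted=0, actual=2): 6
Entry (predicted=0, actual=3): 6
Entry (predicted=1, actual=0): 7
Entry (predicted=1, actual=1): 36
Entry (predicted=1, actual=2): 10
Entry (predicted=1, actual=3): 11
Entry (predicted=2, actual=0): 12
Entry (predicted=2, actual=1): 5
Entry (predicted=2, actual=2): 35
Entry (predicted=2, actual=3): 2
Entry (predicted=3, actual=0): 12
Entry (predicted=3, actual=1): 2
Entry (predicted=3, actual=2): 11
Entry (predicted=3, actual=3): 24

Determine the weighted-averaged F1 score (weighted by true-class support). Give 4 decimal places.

Per-class F1 score (2·TP/(2·TP+FP+FN)):
  0: TP=44, FP=6+6+6=18, FN=7+12+12=31 → 88/137 = 0.64234
  1: TP=36, FP=7+10+11=28, FN=6+5+2=13 → 72/113 = 0.63717
  2: TP=35, FP=12+5+2=19, FN=6+10+11=27 → 70/116 = 0.60345
  3: TP=24, FP=12+2+11=25, FN=6+11+2=19 → 48/92 = 0.52174
Weighted-F1 score = Σ (supportᵢ/N)·F1 scoreᵢ with N=229: (75/229)·0.64234 + (49/229)·0.63717 + (62/229)·0.60345 + (43/229)·0.52174 = 0.6081

0.6081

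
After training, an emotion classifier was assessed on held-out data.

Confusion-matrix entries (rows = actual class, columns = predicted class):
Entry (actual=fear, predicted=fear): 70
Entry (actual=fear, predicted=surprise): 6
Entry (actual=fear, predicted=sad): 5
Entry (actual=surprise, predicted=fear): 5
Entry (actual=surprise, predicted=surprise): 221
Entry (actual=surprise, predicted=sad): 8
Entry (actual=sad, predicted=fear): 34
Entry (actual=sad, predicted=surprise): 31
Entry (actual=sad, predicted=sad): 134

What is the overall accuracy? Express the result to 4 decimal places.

0.8268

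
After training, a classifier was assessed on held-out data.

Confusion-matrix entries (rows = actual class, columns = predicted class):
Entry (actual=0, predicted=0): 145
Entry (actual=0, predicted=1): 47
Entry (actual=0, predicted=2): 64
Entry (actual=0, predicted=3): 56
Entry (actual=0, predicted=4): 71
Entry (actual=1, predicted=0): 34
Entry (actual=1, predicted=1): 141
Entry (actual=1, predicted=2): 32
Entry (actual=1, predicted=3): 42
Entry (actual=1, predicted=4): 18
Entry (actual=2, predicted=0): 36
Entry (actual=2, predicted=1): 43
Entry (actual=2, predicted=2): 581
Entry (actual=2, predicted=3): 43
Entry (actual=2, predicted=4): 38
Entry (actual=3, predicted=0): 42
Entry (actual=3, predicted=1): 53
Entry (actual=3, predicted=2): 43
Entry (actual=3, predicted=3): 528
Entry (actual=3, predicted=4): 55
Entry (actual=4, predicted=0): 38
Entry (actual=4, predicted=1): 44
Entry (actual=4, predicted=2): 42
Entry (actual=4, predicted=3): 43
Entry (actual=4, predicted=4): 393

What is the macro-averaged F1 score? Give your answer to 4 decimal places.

Per-class F1 score (2·TP/(2·TP+FP+FN)):
  0: TP=145, FP=34+36+42+38=150, FN=47+64+56+71=238 → 290/678 = 0.42773
  1: TP=141, FP=47+43+53+44=187, FN=34+32+42+18=126 → 282/595 = 0.47395
  2: TP=581, FP=64+32+43+42=181, FN=36+43+43+38=160 → 1162/1503 = 0.77312
  3: TP=528, FP=56+42+43+43=184, FN=42+53+43+55=193 → 1056/1433 = 0.73692
  4: TP=393, FP=71+18+38+55=182, FN=38+44+42+43=167 → 786/1135 = 0.69251
Macro-F1 score = mean = (0.42773 + 0.47395 + 0.77312 + 0.73692 + 0.69251) / 5 = 0.6208

0.6208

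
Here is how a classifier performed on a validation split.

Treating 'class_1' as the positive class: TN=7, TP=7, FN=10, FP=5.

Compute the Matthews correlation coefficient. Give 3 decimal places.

-0.005

MCC = (TP·TN − FP·FN) / √((TP+FP)(TP+FN)(TN+FP)(TN+FN))
Numerator = 7·7 − 5·10 = -1
Denominator = √(12·17·12·17) = √41616 = 204.0000
MCC = -1 / 204.0000 = -0.005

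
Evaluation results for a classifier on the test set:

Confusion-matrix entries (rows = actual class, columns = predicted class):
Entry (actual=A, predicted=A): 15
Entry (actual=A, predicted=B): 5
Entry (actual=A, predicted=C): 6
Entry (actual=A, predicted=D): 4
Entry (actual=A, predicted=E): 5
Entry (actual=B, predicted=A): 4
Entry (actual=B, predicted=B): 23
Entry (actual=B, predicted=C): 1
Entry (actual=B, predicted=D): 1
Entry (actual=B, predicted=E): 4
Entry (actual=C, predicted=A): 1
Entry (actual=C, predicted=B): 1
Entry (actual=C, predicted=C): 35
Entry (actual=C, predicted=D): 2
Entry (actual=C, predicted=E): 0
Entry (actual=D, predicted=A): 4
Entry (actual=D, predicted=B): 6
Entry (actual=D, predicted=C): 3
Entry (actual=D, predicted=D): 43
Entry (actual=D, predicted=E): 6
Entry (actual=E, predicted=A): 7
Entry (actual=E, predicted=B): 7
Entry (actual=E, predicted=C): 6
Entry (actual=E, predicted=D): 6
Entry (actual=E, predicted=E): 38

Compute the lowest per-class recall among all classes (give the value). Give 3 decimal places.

Per-class recall (TP/(TP+FN)):
  A: TP=15, FN=5+6+4+5=20 → 15/35 = 0.4286
  B: TP=23, FN=4+1+1+4=10 → 23/33 = 0.6970
  C: TP=35, FN=1+1+2+0=4 → 35/39 = 0.8974
  D: TP=43, FN=4+6+3+6=19 → 43/62 = 0.6935
  E: TP=38, FN=7+7+6+6=26 → 38/64 = 0.5938
Lowest is class 'A' with recall = 0.429.

0.429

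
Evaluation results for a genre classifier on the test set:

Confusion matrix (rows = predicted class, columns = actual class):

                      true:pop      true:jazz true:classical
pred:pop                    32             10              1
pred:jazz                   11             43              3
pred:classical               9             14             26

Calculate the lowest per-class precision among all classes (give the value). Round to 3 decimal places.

Per-class precision (TP/(TP+FP)):
  pop: TP=32, FP=10+1=11 → 32/43 = 0.7442
  jazz: TP=43, FP=11+3=14 → 43/57 = 0.7544
  classical: TP=26, FP=9+14=23 → 26/49 = 0.5306
Lowest is class 'classical' with precision = 0.531.

0.531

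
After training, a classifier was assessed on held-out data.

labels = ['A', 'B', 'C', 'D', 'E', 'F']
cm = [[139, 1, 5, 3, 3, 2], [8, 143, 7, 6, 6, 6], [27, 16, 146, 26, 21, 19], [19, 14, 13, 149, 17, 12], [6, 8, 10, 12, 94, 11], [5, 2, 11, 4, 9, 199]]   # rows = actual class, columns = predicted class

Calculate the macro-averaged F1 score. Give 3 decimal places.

0.734

Per-class F1 score (2·TP/(2·TP+FP+FN)):
  A: TP=139, FP=8+27+19+6+5=65, FN=1+5+3+3+2=14 → 278/357 = 0.7787
  B: TP=143, FP=1+16+14+8+2=41, FN=8+7+6+6+6=33 → 286/360 = 0.7944
  C: TP=146, FP=5+7+13+10+11=46, FN=27+16+26+21+19=109 → 292/447 = 0.6532
  D: TP=149, FP=3+6+26+12+4=51, FN=19+14+13+17+12=75 → 298/424 = 0.7028
  E: TP=94, FP=3+6+21+17+9=56, FN=6+8+10+12+11=47 → 188/291 = 0.6460
  F: TP=199, FP=2+6+19+12+11=50, FN=5+2+11+4+9=31 → 398/479 = 0.8309
Macro-F1 score = mean = (0.7787 + 0.7944 + 0.6532 + 0.7028 + 0.6460 + 0.8309) / 6 = 0.734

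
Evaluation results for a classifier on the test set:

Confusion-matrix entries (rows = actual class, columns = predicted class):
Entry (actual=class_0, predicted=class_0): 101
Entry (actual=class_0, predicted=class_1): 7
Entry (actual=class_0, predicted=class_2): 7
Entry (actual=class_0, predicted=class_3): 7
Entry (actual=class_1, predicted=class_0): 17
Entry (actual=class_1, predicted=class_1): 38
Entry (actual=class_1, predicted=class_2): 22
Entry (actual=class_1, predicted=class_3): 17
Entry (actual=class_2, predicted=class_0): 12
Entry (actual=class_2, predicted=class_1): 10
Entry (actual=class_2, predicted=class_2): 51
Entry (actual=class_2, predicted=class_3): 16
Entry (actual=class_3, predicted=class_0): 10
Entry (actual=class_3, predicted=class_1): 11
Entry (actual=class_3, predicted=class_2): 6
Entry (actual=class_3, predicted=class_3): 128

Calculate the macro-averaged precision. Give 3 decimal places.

Per-class precision (TP/(TP+FP)):
  class_0: TP=101, FP=17+12+10=39 → 101/140 = 0.7214
  class_1: TP=38, FP=7+10+11=28 → 38/66 = 0.5758
  class_2: TP=51, FP=7+22+6=35 → 51/86 = 0.5930
  class_3: TP=128, FP=7+17+16=40 → 128/168 = 0.7619
Macro-precision = mean = (0.7214 + 0.5758 + 0.5930 + 0.7619) / 4 = 0.663

0.663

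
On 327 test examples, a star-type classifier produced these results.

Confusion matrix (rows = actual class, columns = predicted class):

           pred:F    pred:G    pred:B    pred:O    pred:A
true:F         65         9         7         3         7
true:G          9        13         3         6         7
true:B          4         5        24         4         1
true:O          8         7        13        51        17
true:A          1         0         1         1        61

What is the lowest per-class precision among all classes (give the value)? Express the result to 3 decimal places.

Per-class precision (TP/(TP+FP)):
  F: TP=65, FP=9+4+8+1=22 → 65/87 = 0.7471
  G: TP=13, FP=9+5+7+0=21 → 13/34 = 0.3824
  B: TP=24, FP=7+3+13+1=24 → 24/48 = 0.5000
  O: TP=51, FP=3+6+4+1=14 → 51/65 = 0.7846
  A: TP=61, FP=7+7+1+17=32 → 61/93 = 0.6559
Lowest is class 'G' with precision = 0.382.

0.382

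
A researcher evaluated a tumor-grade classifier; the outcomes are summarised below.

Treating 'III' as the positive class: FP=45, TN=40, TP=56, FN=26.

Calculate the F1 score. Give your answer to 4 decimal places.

0.6120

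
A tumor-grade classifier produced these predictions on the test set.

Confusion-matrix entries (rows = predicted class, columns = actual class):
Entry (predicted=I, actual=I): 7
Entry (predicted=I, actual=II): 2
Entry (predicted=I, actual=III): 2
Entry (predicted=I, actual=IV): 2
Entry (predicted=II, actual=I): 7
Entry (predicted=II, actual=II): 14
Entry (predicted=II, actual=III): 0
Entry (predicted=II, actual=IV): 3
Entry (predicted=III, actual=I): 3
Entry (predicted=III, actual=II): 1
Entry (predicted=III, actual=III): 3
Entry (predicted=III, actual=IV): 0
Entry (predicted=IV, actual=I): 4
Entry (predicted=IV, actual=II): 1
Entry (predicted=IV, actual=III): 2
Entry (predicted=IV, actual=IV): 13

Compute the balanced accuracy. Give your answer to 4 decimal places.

Balanced accuracy = mean of per-class recall.
  I: recall = 7/21 = 0.33333
  II: recall = 14/18 = 0.77778
  III: recall = 3/7 = 0.42857
  IV: recall = 13/18 = 0.72222
Mean = (0.33333 + 0.77778 + 0.42857 + 0.72222) / 4 = 0.5655

0.5655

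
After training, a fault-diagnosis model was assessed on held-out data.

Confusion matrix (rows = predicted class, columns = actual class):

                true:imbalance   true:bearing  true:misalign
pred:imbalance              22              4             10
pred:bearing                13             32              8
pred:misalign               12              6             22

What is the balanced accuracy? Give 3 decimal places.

Balanced accuracy = mean of per-class recall.
  imbalance: recall = 22/47 = 0.4681
  bearing: recall = 32/42 = 0.7619
  misalign: recall = 22/40 = 0.5500
Mean = (0.4681 + 0.7619 + 0.5500) / 3 = 0.593

0.593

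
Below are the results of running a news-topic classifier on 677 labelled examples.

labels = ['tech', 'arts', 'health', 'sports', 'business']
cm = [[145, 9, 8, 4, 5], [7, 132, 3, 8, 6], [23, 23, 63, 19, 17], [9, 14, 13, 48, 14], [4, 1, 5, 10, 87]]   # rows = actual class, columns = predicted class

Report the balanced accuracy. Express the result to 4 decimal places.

0.6863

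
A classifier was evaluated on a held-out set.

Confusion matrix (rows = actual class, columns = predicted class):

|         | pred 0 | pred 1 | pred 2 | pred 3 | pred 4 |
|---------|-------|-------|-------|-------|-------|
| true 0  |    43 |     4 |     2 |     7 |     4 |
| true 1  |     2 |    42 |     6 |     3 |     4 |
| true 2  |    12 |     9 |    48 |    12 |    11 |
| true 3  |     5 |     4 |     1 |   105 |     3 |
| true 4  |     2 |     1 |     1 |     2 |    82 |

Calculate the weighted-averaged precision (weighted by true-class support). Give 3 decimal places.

0.775

Per-class precision (TP/(TP+FP)):
  0: TP=43, FP=2+12+5+2=21 → 43/64 = 0.6719
  1: TP=42, FP=4+9+4+1=18 → 42/60 = 0.7000
  2: TP=48, FP=2+6+1+1=10 → 48/58 = 0.8276
  3: TP=105, FP=7+3+12+2=24 → 105/129 = 0.8140
  4: TP=82, FP=4+4+11+3=22 → 82/104 = 0.7885
Weighted-precision = Σ (supportᵢ/N)·precisionᵢ with N=415: (60/415)·0.6719 + (57/415)·0.7000 + (92/415)·0.8276 + (118/415)·0.8140 + (88/415)·0.7885 = 0.775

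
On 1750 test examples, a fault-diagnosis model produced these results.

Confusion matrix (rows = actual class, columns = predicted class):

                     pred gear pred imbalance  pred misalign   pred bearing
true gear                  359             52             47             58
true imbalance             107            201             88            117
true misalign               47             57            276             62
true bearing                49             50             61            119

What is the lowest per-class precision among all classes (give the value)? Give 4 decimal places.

0.3343

Per-class precision (TP/(TP+FP)):
  gear: TP=359, FP=107+47+49=203 → 359/562 = 0.63879
  imbalance: TP=201, FP=52+57+50=159 → 201/360 = 0.55833
  misalign: TP=276, FP=47+88+61=196 → 276/472 = 0.58475
  bearing: TP=119, FP=58+117+62=237 → 119/356 = 0.33427
Lowest is class 'bearing' with precision = 0.3343.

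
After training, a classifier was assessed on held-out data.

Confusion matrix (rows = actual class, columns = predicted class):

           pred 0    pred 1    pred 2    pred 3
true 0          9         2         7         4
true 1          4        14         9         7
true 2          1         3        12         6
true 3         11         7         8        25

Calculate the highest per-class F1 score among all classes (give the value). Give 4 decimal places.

Per-class F1 score (2·TP/(2·TP+FP+FN)):
  0: TP=9, FP=4+1+11=16, FN=2+7+4=13 → 18/47 = 0.38298
  1: TP=14, FP=2+3+7=12, FN=4+9+7=20 → 28/60 = 0.46667
  2: TP=12, FP=7+9+8=24, FN=1+3+6=10 → 24/58 = 0.41379
  3: TP=25, FP=4+7+6=17, FN=11+7+8=26 → 50/93 = 0.53763
Highest is class '3' with F1 score = 0.5376.

0.5376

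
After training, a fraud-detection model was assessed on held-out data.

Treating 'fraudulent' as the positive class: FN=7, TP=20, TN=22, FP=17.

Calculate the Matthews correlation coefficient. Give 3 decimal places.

0.302

MCC = (TP·TN − FP·FN) / √((TP+FP)(TP+FN)(TN+FP)(TN+FN))
Numerator = 20·22 − 17·7 = 321
Denominator = √(37·27·39·29) = √1129869 = 1062.9530
MCC = 321 / 1062.9530 = 0.302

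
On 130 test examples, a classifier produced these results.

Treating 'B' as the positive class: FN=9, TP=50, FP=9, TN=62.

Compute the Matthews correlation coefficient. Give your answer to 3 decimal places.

0.721

MCC = (TP·TN − FP·FN) / √((TP+FP)(TP+FN)(TN+FP)(TN+FN))
Numerator = 50·62 − 9·9 = 3019
Denominator = √(59·59·71·71) = √17547721 = 4189.0000
MCC = 3019 / 4189.0000 = 0.721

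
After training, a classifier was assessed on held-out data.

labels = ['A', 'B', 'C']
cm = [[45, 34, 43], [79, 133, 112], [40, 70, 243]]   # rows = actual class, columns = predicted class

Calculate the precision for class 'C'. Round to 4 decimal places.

Take TP from the diagonal, FP from the rest of the 'C' prediction marginal, FN from the rest of the 'C' actual marginal.
precision = TP/(TP+FP).
C: TP=243, FP=43+112=155 → 243/398 = 0.61055

0.6106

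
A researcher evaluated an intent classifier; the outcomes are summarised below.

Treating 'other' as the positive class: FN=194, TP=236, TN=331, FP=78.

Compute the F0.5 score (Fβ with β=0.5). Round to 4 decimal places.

0.6999

Fβ = (1+β²)·TP / ((1+β²)·TP + β²·FN + FP), with β²=1/4
= 1.25·236 / (1.25·236 + 0.25·194 + 78) = 0.6999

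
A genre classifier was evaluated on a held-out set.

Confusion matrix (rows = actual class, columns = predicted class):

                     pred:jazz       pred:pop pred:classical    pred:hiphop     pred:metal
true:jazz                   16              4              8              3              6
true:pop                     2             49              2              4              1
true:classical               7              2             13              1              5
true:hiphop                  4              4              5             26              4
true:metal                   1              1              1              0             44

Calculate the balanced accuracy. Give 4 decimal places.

Balanced accuracy = mean of per-class recall.
  jazz: recall = 16/37 = 0.43243
  pop: recall = 49/58 = 0.84483
  classical: recall = 13/28 = 0.46429
  hiphop: recall = 26/43 = 0.60465
  metal: recall = 44/47 = 0.93617
Mean = (0.43243 + 0.84483 + 0.46429 + 0.60465 + 0.93617) / 5 = 0.6565

0.6565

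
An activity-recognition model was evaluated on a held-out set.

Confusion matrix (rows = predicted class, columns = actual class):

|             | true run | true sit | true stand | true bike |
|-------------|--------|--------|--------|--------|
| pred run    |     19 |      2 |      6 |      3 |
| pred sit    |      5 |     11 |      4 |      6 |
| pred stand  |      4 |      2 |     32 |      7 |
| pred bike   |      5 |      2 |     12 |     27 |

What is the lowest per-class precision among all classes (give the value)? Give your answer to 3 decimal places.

Per-class precision (TP/(TP+FP)):
  run: TP=19, FP=2+6+3=11 → 19/30 = 0.6333
  sit: TP=11, FP=5+4+6=15 → 11/26 = 0.4231
  stand: TP=32, FP=4+2+7=13 → 32/45 = 0.7111
  bike: TP=27, FP=5+2+12=19 → 27/46 = 0.5870
Lowest is class 'sit' with precision = 0.423.

0.423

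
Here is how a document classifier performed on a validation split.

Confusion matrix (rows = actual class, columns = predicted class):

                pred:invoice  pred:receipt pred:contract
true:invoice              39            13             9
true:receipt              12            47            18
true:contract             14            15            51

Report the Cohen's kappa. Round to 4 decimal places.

0.4402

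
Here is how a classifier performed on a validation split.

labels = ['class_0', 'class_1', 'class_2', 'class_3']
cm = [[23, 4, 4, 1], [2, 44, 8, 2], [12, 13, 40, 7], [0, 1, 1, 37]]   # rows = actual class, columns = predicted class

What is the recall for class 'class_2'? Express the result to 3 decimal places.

Take TP from the diagonal, FP from the rest of the 'class_2' prediction marginal, FN from the rest of the 'class_2' actual marginal.
recall = TP/(TP+FN).
class_2: TP=40, FN=12+13+7=32 → 40/72 = 0.5556

0.556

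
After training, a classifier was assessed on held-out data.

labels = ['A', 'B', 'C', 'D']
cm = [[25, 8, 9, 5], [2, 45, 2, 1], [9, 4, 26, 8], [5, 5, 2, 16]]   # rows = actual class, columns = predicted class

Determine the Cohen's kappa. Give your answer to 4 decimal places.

0.5284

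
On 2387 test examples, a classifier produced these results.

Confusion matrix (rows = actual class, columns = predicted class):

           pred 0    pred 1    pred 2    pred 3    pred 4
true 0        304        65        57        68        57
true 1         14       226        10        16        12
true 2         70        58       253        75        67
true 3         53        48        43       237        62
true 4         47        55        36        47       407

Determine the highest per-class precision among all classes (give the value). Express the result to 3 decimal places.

0.673

Per-class precision (TP/(TP+FP)):
  0: TP=304, FP=14+70+53+47=184 → 304/488 = 0.6230
  1: TP=226, FP=65+58+48+55=226 → 226/452 = 0.5000
  2: TP=253, FP=57+10+43+36=146 → 253/399 = 0.6341
  3: TP=237, FP=68+16+75+47=206 → 237/443 = 0.5350
  4: TP=407, FP=57+12+67+62=198 → 407/605 = 0.6727
Highest is class '4' with precision = 0.673.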